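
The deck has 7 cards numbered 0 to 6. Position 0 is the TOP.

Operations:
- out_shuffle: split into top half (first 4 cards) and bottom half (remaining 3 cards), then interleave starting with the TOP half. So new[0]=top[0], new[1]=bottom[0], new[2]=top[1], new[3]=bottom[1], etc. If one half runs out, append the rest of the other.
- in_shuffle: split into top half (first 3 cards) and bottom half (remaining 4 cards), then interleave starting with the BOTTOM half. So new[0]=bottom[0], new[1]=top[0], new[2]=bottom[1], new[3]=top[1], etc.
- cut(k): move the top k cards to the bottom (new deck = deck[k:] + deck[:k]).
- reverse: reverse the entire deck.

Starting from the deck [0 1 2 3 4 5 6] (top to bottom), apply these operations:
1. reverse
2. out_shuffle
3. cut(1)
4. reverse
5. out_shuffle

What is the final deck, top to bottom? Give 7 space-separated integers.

Answer: 6 1 3 5 0 2 4

Derivation:
After op 1 (reverse): [6 5 4 3 2 1 0]
After op 2 (out_shuffle): [6 2 5 1 4 0 3]
After op 3 (cut(1)): [2 5 1 4 0 3 6]
After op 4 (reverse): [6 3 0 4 1 5 2]
After op 5 (out_shuffle): [6 1 3 5 0 2 4]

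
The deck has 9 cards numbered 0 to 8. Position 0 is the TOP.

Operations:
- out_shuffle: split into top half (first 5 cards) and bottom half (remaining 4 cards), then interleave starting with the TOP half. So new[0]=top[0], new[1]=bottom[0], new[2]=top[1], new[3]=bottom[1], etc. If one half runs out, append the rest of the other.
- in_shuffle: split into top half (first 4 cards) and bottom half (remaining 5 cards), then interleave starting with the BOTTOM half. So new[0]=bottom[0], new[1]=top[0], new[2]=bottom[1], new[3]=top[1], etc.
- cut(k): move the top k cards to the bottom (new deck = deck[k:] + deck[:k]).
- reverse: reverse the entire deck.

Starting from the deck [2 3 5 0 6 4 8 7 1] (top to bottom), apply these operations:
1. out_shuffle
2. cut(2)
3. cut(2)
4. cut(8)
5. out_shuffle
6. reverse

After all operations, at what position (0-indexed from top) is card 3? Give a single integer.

After op 1 (out_shuffle): [2 4 3 8 5 7 0 1 6]
After op 2 (cut(2)): [3 8 5 7 0 1 6 2 4]
After op 3 (cut(2)): [5 7 0 1 6 2 4 3 8]
After op 4 (cut(8)): [8 5 7 0 1 6 2 4 3]
After op 5 (out_shuffle): [8 6 5 2 7 4 0 3 1]
After op 6 (reverse): [1 3 0 4 7 2 5 6 8]
Card 3 is at position 1.

Answer: 1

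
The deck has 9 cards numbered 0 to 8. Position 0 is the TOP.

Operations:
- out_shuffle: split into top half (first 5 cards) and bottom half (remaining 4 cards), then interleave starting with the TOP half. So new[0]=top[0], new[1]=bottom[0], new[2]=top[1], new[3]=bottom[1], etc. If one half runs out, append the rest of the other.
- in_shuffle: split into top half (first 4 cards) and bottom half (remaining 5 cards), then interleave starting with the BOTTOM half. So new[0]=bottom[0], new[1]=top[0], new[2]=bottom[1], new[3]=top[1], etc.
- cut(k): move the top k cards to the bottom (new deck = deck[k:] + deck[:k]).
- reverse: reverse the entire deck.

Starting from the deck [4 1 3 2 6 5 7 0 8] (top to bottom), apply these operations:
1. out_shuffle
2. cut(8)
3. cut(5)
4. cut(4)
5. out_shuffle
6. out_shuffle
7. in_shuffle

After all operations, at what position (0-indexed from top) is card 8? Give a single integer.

After op 1 (out_shuffle): [4 5 1 7 3 0 2 8 6]
After op 2 (cut(8)): [6 4 5 1 7 3 0 2 8]
After op 3 (cut(5)): [3 0 2 8 6 4 5 1 7]
After op 4 (cut(4)): [6 4 5 1 7 3 0 2 8]
After op 5 (out_shuffle): [6 3 4 0 5 2 1 8 7]
After op 6 (out_shuffle): [6 2 3 1 4 8 0 7 5]
After op 7 (in_shuffle): [4 6 8 2 0 3 7 1 5]
Card 8 is at position 2.

Answer: 2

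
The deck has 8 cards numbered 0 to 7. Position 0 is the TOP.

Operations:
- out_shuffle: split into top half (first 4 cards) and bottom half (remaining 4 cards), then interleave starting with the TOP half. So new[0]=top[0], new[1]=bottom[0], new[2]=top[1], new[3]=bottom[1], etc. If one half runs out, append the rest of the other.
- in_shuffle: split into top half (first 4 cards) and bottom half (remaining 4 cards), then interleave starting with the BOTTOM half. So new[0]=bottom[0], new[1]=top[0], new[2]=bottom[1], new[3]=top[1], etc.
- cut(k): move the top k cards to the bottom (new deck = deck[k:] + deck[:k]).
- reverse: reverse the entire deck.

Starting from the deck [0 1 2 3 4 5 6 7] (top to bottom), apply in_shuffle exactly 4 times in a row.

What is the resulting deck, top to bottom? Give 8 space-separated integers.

After op 1 (in_shuffle): [4 0 5 1 6 2 7 3]
After op 2 (in_shuffle): [6 4 2 0 7 5 3 1]
After op 3 (in_shuffle): [7 6 5 4 3 2 1 0]
After op 4 (in_shuffle): [3 7 2 6 1 5 0 4]

Answer: 3 7 2 6 1 5 0 4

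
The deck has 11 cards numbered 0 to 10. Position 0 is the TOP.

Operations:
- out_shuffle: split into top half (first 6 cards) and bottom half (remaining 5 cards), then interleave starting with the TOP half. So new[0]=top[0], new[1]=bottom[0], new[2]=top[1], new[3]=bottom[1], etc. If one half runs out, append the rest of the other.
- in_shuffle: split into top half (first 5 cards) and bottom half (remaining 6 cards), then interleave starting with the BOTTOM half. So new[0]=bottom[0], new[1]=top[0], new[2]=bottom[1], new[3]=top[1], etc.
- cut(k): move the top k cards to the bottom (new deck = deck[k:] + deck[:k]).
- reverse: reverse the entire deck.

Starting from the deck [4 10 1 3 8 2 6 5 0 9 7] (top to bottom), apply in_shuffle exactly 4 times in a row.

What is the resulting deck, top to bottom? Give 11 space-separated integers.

After op 1 (in_shuffle): [2 4 6 10 5 1 0 3 9 8 7]
After op 2 (in_shuffle): [1 2 0 4 3 6 9 10 8 5 7]
After op 3 (in_shuffle): [6 1 9 2 10 0 8 4 5 3 7]
After op 4 (in_shuffle): [0 6 8 1 4 9 5 2 3 10 7]

Answer: 0 6 8 1 4 9 5 2 3 10 7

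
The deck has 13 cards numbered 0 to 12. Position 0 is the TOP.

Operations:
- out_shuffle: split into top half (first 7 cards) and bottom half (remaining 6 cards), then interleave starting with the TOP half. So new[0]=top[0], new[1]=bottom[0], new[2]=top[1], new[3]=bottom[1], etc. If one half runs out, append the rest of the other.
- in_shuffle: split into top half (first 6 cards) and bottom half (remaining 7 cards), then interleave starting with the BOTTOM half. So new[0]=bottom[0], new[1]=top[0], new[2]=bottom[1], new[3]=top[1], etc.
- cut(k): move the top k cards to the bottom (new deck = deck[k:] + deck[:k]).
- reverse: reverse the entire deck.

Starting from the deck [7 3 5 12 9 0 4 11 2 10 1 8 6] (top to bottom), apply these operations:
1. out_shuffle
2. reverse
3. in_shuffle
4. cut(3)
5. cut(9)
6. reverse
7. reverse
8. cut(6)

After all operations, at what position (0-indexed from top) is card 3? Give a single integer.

Answer: 3

Derivation:
After op 1 (out_shuffle): [7 11 3 2 5 10 12 1 9 8 0 6 4]
After op 2 (reverse): [4 6 0 8 9 1 12 10 5 2 3 11 7]
After op 3 (in_shuffle): [12 4 10 6 5 0 2 8 3 9 11 1 7]
After op 4 (cut(3)): [6 5 0 2 8 3 9 11 1 7 12 4 10]
After op 5 (cut(9)): [7 12 4 10 6 5 0 2 8 3 9 11 1]
After op 6 (reverse): [1 11 9 3 8 2 0 5 6 10 4 12 7]
After op 7 (reverse): [7 12 4 10 6 5 0 2 8 3 9 11 1]
After op 8 (cut(6)): [0 2 8 3 9 11 1 7 12 4 10 6 5]
Card 3 is at position 3.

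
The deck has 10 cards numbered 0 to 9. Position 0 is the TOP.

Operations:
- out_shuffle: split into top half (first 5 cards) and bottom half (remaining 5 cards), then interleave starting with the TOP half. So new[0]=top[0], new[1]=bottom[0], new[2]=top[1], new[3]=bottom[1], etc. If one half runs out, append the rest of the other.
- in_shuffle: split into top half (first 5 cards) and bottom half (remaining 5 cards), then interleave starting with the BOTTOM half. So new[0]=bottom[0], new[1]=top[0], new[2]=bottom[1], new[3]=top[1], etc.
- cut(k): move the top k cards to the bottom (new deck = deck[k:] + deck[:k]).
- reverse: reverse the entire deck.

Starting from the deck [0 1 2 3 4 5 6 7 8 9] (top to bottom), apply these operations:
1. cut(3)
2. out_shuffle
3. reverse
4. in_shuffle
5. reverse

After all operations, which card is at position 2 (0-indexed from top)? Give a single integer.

After op 1 (cut(3)): [3 4 5 6 7 8 9 0 1 2]
After op 2 (out_shuffle): [3 8 4 9 5 0 6 1 7 2]
After op 3 (reverse): [2 7 1 6 0 5 9 4 8 3]
After op 4 (in_shuffle): [5 2 9 7 4 1 8 6 3 0]
After op 5 (reverse): [0 3 6 8 1 4 7 9 2 5]
Position 2: card 6.

Answer: 6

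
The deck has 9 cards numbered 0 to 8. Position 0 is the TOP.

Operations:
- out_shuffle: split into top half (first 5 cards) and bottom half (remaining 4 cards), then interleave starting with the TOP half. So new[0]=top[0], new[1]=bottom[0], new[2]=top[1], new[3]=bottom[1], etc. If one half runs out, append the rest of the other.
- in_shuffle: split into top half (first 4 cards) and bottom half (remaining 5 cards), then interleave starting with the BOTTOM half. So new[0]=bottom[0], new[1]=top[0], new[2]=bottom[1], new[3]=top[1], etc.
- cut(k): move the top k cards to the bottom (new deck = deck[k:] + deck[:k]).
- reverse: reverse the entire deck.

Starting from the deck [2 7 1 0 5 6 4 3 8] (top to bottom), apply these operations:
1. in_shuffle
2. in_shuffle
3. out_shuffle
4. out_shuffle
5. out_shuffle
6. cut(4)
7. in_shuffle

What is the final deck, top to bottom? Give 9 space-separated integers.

Answer: 5 6 4 3 8 2 7 1 0

Derivation:
After op 1 (in_shuffle): [5 2 6 7 4 1 3 0 8]
After op 2 (in_shuffle): [4 5 1 2 3 6 0 7 8]
After op 3 (out_shuffle): [4 6 5 0 1 7 2 8 3]
After op 4 (out_shuffle): [4 7 6 2 5 8 0 3 1]
After op 5 (out_shuffle): [4 8 7 0 6 3 2 1 5]
After op 6 (cut(4)): [6 3 2 1 5 4 8 7 0]
After op 7 (in_shuffle): [5 6 4 3 8 2 7 1 0]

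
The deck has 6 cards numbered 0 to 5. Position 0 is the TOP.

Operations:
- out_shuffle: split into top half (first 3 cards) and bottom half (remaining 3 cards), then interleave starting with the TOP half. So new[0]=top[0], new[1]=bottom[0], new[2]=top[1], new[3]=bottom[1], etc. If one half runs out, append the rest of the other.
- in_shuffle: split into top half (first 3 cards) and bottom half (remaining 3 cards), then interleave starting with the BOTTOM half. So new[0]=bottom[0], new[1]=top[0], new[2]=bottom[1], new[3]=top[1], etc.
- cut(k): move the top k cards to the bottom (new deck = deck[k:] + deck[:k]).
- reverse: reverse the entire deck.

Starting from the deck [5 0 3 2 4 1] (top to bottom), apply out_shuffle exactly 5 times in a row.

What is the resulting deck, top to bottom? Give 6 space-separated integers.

After op 1 (out_shuffle): [5 2 0 4 3 1]
After op 2 (out_shuffle): [5 4 2 3 0 1]
After op 3 (out_shuffle): [5 3 4 0 2 1]
After op 4 (out_shuffle): [5 0 3 2 4 1]
After op 5 (out_shuffle): [5 2 0 4 3 1]

Answer: 5 2 0 4 3 1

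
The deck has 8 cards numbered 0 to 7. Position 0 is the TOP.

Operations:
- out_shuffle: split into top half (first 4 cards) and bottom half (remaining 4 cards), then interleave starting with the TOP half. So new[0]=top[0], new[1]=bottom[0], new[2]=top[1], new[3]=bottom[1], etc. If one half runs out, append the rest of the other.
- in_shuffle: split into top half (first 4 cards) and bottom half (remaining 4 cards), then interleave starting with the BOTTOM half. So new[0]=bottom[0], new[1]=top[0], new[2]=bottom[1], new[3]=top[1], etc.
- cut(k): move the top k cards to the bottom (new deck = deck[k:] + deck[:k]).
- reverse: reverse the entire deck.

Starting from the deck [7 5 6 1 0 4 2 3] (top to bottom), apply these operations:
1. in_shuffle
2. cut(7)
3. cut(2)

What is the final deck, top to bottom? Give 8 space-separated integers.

After op 1 (in_shuffle): [0 7 4 5 2 6 3 1]
After op 2 (cut(7)): [1 0 7 4 5 2 6 3]
After op 3 (cut(2)): [7 4 5 2 6 3 1 0]

Answer: 7 4 5 2 6 3 1 0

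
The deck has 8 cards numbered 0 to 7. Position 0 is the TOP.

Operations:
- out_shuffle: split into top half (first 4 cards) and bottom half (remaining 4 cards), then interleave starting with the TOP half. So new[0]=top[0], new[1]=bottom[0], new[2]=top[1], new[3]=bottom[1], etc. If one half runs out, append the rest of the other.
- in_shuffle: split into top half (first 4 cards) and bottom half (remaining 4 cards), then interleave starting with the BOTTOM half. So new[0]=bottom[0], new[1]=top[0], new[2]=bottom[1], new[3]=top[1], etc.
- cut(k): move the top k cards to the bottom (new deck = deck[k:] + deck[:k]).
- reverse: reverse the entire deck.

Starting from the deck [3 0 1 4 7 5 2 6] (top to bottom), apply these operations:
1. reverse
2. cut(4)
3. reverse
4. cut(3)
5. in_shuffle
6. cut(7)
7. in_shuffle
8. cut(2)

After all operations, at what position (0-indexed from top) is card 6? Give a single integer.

Answer: 3

Derivation:
After op 1 (reverse): [6 2 5 7 4 1 0 3]
After op 2 (cut(4)): [4 1 0 3 6 2 5 7]
After op 3 (reverse): [7 5 2 6 3 0 1 4]
After op 4 (cut(3)): [6 3 0 1 4 7 5 2]
After op 5 (in_shuffle): [4 6 7 3 5 0 2 1]
After op 6 (cut(7)): [1 4 6 7 3 5 0 2]
After op 7 (in_shuffle): [3 1 5 4 0 6 2 7]
After op 8 (cut(2)): [5 4 0 6 2 7 3 1]
Card 6 is at position 3.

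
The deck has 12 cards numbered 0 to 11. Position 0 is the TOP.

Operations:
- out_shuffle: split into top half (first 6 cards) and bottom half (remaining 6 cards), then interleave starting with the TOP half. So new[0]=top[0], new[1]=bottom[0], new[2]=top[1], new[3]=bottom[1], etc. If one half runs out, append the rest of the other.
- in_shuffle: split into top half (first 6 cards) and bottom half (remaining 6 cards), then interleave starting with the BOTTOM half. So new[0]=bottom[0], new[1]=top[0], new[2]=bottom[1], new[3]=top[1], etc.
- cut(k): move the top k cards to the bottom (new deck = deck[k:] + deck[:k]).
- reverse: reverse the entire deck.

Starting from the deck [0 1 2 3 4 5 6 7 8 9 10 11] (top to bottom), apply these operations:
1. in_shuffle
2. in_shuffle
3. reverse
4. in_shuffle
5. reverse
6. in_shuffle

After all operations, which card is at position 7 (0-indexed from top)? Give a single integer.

After op 1 (in_shuffle): [6 0 7 1 8 2 9 3 10 4 11 5]
After op 2 (in_shuffle): [9 6 3 0 10 7 4 1 11 8 5 2]
After op 3 (reverse): [2 5 8 11 1 4 7 10 0 3 6 9]
After op 4 (in_shuffle): [7 2 10 5 0 8 3 11 6 1 9 4]
After op 5 (reverse): [4 9 1 6 11 3 8 0 5 10 2 7]
After op 6 (in_shuffle): [8 4 0 9 5 1 10 6 2 11 7 3]
Position 7: card 6.

Answer: 6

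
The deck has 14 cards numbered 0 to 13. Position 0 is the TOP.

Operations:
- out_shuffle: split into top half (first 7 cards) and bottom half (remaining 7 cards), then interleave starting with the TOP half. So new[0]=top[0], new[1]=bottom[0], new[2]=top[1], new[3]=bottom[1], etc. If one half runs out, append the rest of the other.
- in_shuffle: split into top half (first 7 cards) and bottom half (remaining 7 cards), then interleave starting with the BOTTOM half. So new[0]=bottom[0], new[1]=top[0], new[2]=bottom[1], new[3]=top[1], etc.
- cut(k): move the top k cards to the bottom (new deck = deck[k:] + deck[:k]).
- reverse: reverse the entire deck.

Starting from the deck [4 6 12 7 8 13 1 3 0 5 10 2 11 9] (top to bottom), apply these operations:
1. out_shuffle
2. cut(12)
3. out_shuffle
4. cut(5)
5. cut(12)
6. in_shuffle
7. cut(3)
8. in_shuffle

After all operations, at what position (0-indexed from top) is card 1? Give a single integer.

After op 1 (out_shuffle): [4 3 6 0 12 5 7 10 8 2 13 11 1 9]
After op 2 (cut(12)): [1 9 4 3 6 0 12 5 7 10 8 2 13 11]
After op 3 (out_shuffle): [1 5 9 7 4 10 3 8 6 2 0 13 12 11]
After op 4 (cut(5)): [10 3 8 6 2 0 13 12 11 1 5 9 7 4]
After op 5 (cut(12)): [7 4 10 3 8 6 2 0 13 12 11 1 5 9]
After op 6 (in_shuffle): [0 7 13 4 12 10 11 3 1 8 5 6 9 2]
After op 7 (cut(3)): [4 12 10 11 3 1 8 5 6 9 2 0 7 13]
After op 8 (in_shuffle): [5 4 6 12 9 10 2 11 0 3 7 1 13 8]
Card 1 is at position 11.

Answer: 11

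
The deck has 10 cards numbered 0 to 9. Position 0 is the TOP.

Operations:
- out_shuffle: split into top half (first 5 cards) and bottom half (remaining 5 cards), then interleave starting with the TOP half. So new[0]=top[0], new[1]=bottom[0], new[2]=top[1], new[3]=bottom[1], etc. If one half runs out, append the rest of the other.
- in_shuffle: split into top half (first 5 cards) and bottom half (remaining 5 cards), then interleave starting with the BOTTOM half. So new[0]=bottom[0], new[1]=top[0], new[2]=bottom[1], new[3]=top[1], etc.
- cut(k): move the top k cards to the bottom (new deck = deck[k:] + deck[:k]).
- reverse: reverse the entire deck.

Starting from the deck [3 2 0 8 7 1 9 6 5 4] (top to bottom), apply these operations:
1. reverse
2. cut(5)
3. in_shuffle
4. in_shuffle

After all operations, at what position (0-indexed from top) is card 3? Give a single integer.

Answer: 8

Derivation:
After op 1 (reverse): [4 5 6 9 1 7 8 0 2 3]
After op 2 (cut(5)): [7 8 0 2 3 4 5 6 9 1]
After op 3 (in_shuffle): [4 7 5 8 6 0 9 2 1 3]
After op 4 (in_shuffle): [0 4 9 7 2 5 1 8 3 6]
Card 3 is at position 8.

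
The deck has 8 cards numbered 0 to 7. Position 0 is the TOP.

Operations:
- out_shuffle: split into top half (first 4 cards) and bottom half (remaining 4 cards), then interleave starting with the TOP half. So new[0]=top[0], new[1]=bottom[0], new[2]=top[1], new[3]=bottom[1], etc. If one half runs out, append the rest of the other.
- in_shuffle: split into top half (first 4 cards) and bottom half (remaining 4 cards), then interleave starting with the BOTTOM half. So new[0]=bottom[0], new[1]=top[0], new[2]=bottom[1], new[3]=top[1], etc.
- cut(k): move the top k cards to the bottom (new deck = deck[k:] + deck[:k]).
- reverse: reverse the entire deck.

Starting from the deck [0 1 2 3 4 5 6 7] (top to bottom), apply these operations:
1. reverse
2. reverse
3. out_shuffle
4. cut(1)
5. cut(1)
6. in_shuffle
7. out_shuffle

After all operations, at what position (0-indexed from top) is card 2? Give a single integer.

After op 1 (reverse): [7 6 5 4 3 2 1 0]
After op 2 (reverse): [0 1 2 3 4 5 6 7]
After op 3 (out_shuffle): [0 4 1 5 2 6 3 7]
After op 4 (cut(1)): [4 1 5 2 6 3 7 0]
After op 5 (cut(1)): [1 5 2 6 3 7 0 4]
After op 6 (in_shuffle): [3 1 7 5 0 2 4 6]
After op 7 (out_shuffle): [3 0 1 2 7 4 5 6]
Card 2 is at position 3.

Answer: 3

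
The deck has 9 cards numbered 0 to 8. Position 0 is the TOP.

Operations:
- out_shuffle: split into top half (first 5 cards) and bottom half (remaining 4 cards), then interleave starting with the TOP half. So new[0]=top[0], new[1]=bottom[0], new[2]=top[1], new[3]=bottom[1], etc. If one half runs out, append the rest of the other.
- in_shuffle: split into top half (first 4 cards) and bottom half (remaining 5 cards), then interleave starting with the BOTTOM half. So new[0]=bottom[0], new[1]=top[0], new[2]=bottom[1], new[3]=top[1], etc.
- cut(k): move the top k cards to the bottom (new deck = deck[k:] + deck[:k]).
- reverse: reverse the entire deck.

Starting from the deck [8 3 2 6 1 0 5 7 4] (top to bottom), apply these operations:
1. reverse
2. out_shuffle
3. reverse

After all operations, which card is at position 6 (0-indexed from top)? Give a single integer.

After op 1 (reverse): [4 7 5 0 1 6 2 3 8]
After op 2 (out_shuffle): [4 6 7 2 5 3 0 8 1]
After op 3 (reverse): [1 8 0 3 5 2 7 6 4]
Position 6: card 7.

Answer: 7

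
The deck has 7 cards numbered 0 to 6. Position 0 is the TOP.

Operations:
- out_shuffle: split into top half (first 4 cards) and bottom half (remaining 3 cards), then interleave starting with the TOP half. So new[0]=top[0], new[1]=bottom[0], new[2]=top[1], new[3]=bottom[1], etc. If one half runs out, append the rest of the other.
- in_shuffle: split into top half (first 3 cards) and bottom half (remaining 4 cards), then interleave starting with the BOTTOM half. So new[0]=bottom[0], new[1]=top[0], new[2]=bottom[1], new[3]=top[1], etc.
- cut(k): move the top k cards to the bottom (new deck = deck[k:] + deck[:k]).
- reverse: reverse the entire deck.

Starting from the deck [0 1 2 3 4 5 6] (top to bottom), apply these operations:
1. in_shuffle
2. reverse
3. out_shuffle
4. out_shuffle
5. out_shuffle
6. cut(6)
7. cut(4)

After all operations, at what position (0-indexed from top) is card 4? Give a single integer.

Answer: 1

Derivation:
After op 1 (in_shuffle): [3 0 4 1 5 2 6]
After op 2 (reverse): [6 2 5 1 4 0 3]
After op 3 (out_shuffle): [6 4 2 0 5 3 1]
After op 4 (out_shuffle): [6 5 4 3 2 1 0]
After op 5 (out_shuffle): [6 2 5 1 4 0 3]
After op 6 (cut(6)): [3 6 2 5 1 4 0]
After op 7 (cut(4)): [1 4 0 3 6 2 5]
Card 4 is at position 1.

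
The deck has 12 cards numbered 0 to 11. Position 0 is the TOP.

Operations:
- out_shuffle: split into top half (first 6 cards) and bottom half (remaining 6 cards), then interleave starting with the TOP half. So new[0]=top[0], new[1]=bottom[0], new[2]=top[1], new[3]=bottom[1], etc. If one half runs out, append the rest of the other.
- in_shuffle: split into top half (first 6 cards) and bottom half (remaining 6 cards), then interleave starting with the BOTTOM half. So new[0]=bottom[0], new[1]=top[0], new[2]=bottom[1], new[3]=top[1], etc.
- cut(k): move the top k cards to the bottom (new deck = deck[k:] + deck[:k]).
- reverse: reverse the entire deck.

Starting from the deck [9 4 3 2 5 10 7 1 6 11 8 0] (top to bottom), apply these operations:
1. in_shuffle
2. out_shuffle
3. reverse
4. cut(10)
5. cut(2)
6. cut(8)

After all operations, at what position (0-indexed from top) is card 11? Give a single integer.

Answer: 2

Derivation:
After op 1 (in_shuffle): [7 9 1 4 6 3 11 2 8 5 0 10]
After op 2 (out_shuffle): [7 11 9 2 1 8 4 5 6 0 3 10]
After op 3 (reverse): [10 3 0 6 5 4 8 1 2 9 11 7]
After op 4 (cut(10)): [11 7 10 3 0 6 5 4 8 1 2 9]
After op 5 (cut(2)): [10 3 0 6 5 4 8 1 2 9 11 7]
After op 6 (cut(8)): [2 9 11 7 10 3 0 6 5 4 8 1]
Card 11 is at position 2.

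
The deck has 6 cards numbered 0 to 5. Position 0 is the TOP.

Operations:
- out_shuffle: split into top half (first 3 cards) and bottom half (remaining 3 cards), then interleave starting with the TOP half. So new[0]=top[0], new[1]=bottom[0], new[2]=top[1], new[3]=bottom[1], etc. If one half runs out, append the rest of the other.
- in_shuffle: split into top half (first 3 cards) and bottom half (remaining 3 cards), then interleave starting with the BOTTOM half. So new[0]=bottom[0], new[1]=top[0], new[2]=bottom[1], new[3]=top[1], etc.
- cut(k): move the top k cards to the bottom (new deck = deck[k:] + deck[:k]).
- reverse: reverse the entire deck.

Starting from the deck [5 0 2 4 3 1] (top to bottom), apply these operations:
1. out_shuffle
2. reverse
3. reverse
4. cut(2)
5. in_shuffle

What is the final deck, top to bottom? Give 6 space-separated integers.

Answer: 1 0 5 3 4 2

Derivation:
After op 1 (out_shuffle): [5 4 0 3 2 1]
After op 2 (reverse): [1 2 3 0 4 5]
After op 3 (reverse): [5 4 0 3 2 1]
After op 4 (cut(2)): [0 3 2 1 5 4]
After op 5 (in_shuffle): [1 0 5 3 4 2]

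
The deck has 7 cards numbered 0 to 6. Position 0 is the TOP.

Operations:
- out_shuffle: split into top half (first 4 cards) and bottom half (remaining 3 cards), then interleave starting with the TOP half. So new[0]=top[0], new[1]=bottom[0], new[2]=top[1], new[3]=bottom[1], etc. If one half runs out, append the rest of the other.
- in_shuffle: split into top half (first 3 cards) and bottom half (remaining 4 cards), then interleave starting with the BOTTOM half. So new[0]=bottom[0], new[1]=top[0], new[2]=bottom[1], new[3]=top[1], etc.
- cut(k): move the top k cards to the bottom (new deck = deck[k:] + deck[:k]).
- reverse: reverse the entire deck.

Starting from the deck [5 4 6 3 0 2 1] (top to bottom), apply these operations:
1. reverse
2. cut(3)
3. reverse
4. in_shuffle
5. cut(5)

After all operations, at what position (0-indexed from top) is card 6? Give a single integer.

After op 1 (reverse): [1 2 0 3 6 4 5]
After op 2 (cut(3)): [3 6 4 5 1 2 0]
After op 3 (reverse): [0 2 1 5 4 6 3]
After op 4 (in_shuffle): [5 0 4 2 6 1 3]
After op 5 (cut(5)): [1 3 5 0 4 2 6]
Card 6 is at position 6.

Answer: 6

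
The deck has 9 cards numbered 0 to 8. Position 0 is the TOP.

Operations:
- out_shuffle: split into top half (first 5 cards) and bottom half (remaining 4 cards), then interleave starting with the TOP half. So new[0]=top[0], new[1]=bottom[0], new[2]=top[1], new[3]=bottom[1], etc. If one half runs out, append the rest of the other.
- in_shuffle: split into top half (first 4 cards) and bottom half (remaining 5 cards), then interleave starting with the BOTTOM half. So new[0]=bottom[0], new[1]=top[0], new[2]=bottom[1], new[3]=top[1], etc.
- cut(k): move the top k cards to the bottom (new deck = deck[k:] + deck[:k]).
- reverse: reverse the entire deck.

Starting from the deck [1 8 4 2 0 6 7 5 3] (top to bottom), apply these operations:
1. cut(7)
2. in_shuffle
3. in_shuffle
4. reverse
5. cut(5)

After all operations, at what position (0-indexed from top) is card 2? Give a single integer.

Answer: 7

Derivation:
After op 1 (cut(7)): [5 3 1 8 4 2 0 6 7]
After op 2 (in_shuffle): [4 5 2 3 0 1 6 8 7]
After op 3 (in_shuffle): [0 4 1 5 6 2 8 3 7]
After op 4 (reverse): [7 3 8 2 6 5 1 4 0]
After op 5 (cut(5)): [5 1 4 0 7 3 8 2 6]
Card 2 is at position 7.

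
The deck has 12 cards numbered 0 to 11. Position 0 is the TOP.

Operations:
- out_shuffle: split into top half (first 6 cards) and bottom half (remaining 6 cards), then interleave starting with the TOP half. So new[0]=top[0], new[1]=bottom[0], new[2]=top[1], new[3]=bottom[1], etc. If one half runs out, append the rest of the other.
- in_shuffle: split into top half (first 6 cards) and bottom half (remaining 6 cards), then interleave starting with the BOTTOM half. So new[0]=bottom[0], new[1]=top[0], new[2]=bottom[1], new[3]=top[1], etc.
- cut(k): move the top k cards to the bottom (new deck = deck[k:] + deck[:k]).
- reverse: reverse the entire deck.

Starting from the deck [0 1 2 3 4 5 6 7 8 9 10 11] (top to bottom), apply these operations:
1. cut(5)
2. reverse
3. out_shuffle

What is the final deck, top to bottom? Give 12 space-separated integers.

After op 1 (cut(5)): [5 6 7 8 9 10 11 0 1 2 3 4]
After op 2 (reverse): [4 3 2 1 0 11 10 9 8 7 6 5]
After op 3 (out_shuffle): [4 10 3 9 2 8 1 7 0 6 11 5]

Answer: 4 10 3 9 2 8 1 7 0 6 11 5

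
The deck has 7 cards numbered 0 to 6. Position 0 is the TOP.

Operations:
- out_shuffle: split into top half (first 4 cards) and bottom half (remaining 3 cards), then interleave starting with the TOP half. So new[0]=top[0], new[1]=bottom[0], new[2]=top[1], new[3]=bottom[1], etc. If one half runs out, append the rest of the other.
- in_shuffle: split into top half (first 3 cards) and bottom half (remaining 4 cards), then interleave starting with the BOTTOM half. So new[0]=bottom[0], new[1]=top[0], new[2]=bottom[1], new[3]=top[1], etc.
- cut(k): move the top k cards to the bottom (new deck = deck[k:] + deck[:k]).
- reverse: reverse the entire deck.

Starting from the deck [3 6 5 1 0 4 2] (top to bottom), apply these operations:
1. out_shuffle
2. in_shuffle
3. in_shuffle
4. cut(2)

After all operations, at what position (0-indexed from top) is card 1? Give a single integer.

After op 1 (out_shuffle): [3 0 6 4 5 2 1]
After op 2 (in_shuffle): [4 3 5 0 2 6 1]
After op 3 (in_shuffle): [0 4 2 3 6 5 1]
After op 4 (cut(2)): [2 3 6 5 1 0 4]
Card 1 is at position 4.

Answer: 4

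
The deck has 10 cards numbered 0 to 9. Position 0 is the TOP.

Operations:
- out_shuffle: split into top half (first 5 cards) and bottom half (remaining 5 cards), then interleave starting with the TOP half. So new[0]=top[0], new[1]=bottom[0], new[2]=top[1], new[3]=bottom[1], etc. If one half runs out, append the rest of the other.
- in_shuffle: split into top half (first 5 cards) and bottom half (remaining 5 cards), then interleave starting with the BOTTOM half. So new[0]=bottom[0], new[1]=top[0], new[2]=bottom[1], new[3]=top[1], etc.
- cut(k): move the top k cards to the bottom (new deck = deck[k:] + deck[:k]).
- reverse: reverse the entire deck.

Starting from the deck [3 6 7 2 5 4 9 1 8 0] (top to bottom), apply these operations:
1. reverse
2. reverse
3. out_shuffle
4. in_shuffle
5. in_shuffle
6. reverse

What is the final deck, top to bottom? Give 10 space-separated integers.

After op 1 (reverse): [0 8 1 9 4 5 2 7 6 3]
After op 2 (reverse): [3 6 7 2 5 4 9 1 8 0]
After op 3 (out_shuffle): [3 4 6 9 7 1 2 8 5 0]
After op 4 (in_shuffle): [1 3 2 4 8 6 5 9 0 7]
After op 5 (in_shuffle): [6 1 5 3 9 2 0 4 7 8]
After op 6 (reverse): [8 7 4 0 2 9 3 5 1 6]

Answer: 8 7 4 0 2 9 3 5 1 6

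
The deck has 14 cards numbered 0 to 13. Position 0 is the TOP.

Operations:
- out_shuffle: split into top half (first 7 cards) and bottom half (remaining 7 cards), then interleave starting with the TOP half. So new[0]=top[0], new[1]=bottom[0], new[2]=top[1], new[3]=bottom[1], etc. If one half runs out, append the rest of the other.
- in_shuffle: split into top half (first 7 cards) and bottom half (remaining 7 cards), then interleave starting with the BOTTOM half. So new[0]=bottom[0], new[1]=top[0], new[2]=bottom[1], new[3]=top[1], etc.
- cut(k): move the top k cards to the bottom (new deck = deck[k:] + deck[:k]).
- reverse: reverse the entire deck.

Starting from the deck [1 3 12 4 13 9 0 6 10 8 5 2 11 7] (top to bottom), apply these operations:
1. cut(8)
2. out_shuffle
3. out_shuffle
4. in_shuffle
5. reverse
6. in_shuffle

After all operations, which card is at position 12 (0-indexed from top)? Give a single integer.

Answer: 7

Derivation:
After op 1 (cut(8)): [10 8 5 2 11 7 1 3 12 4 13 9 0 6]
After op 2 (out_shuffle): [10 3 8 12 5 4 2 13 11 9 7 0 1 6]
After op 3 (out_shuffle): [10 13 3 11 8 9 12 7 5 0 4 1 2 6]
After op 4 (in_shuffle): [7 10 5 13 0 3 4 11 1 8 2 9 6 12]
After op 5 (reverse): [12 6 9 2 8 1 11 4 3 0 13 5 10 7]
After op 6 (in_shuffle): [4 12 3 6 0 9 13 2 5 8 10 1 7 11]
Position 12: card 7.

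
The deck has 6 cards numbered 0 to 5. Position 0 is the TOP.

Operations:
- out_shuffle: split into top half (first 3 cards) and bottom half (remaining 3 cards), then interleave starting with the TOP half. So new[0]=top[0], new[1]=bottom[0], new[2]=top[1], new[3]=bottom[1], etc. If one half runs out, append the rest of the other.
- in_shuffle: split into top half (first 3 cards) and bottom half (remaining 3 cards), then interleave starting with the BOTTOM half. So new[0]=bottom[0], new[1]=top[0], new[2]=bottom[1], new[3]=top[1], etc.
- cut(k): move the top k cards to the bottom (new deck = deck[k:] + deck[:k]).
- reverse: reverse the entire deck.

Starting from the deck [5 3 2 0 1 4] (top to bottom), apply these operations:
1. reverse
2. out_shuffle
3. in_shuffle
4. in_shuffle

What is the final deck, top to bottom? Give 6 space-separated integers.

Answer: 2 3 5 4 1 0

Derivation:
After op 1 (reverse): [4 1 0 2 3 5]
After op 2 (out_shuffle): [4 2 1 3 0 5]
After op 3 (in_shuffle): [3 4 0 2 5 1]
After op 4 (in_shuffle): [2 3 5 4 1 0]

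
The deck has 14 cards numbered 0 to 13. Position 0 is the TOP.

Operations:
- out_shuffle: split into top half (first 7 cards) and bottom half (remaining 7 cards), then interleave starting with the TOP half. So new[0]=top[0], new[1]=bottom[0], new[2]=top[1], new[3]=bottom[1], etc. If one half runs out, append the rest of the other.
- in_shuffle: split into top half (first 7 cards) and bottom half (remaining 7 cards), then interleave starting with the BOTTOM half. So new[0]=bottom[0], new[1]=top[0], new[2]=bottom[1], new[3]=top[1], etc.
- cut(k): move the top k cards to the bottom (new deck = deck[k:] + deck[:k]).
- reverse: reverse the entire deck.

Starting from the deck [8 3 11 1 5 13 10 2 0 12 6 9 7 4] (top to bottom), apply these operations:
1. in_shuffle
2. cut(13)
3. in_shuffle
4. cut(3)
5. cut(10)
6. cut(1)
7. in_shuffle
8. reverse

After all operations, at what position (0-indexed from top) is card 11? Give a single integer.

Answer: 1

Derivation:
After op 1 (in_shuffle): [2 8 0 3 12 11 6 1 9 5 7 13 4 10]
After op 2 (cut(13)): [10 2 8 0 3 12 11 6 1 9 5 7 13 4]
After op 3 (in_shuffle): [6 10 1 2 9 8 5 0 7 3 13 12 4 11]
After op 4 (cut(3)): [2 9 8 5 0 7 3 13 12 4 11 6 10 1]
After op 5 (cut(10)): [11 6 10 1 2 9 8 5 0 7 3 13 12 4]
After op 6 (cut(1)): [6 10 1 2 9 8 5 0 7 3 13 12 4 11]
After op 7 (in_shuffle): [0 6 7 10 3 1 13 2 12 9 4 8 11 5]
After op 8 (reverse): [5 11 8 4 9 12 2 13 1 3 10 7 6 0]
Card 11 is at position 1.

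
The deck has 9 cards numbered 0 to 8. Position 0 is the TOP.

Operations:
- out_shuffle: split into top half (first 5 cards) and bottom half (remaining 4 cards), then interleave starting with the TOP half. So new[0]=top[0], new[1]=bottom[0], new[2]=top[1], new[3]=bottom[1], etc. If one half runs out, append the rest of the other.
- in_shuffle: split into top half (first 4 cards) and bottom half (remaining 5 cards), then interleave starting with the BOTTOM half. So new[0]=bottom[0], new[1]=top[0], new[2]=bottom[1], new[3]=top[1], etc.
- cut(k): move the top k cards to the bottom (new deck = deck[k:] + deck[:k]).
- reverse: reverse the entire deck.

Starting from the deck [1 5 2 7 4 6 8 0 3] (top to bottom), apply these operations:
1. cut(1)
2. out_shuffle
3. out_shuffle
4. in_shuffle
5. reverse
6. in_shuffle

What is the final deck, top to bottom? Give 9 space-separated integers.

Answer: 0 7 3 4 1 6 5 8 2

Derivation:
After op 1 (cut(1)): [5 2 7 4 6 8 0 3 1]
After op 2 (out_shuffle): [5 8 2 0 7 3 4 1 6]
After op 3 (out_shuffle): [5 3 8 4 2 1 0 6 7]
After op 4 (in_shuffle): [2 5 1 3 0 8 6 4 7]
After op 5 (reverse): [7 4 6 8 0 3 1 5 2]
After op 6 (in_shuffle): [0 7 3 4 1 6 5 8 2]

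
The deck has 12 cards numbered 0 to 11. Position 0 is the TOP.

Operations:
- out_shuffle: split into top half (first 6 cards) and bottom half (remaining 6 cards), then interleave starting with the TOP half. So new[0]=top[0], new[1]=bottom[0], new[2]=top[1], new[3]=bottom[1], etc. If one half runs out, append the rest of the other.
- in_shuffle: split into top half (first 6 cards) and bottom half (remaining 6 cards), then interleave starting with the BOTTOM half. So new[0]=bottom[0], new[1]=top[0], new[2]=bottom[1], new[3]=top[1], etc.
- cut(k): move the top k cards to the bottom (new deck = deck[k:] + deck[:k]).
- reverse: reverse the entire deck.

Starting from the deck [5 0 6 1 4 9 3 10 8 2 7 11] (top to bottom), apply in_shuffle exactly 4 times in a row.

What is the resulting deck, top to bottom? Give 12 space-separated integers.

Answer: 8 4 5 2 9 0 7 3 6 11 10 1

Derivation:
After op 1 (in_shuffle): [3 5 10 0 8 6 2 1 7 4 11 9]
After op 2 (in_shuffle): [2 3 1 5 7 10 4 0 11 8 9 6]
After op 3 (in_shuffle): [4 2 0 3 11 1 8 5 9 7 6 10]
After op 4 (in_shuffle): [8 4 5 2 9 0 7 3 6 11 10 1]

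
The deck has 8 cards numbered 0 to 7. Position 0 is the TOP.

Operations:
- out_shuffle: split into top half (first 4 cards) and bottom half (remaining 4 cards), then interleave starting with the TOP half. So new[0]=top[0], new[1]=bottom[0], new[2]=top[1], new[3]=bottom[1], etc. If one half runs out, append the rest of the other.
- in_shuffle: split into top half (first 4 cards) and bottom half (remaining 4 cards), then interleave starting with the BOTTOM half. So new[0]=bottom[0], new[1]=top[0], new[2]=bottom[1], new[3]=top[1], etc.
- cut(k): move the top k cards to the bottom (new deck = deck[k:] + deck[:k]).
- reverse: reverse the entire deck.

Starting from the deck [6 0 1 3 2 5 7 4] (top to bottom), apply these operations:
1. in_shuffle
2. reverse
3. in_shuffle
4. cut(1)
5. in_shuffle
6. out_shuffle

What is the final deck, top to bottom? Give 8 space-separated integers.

After op 1 (in_shuffle): [2 6 5 0 7 1 4 3]
After op 2 (reverse): [3 4 1 7 0 5 6 2]
After op 3 (in_shuffle): [0 3 5 4 6 1 2 7]
After op 4 (cut(1)): [3 5 4 6 1 2 7 0]
After op 5 (in_shuffle): [1 3 2 5 7 4 0 6]
After op 6 (out_shuffle): [1 7 3 4 2 0 5 6]

Answer: 1 7 3 4 2 0 5 6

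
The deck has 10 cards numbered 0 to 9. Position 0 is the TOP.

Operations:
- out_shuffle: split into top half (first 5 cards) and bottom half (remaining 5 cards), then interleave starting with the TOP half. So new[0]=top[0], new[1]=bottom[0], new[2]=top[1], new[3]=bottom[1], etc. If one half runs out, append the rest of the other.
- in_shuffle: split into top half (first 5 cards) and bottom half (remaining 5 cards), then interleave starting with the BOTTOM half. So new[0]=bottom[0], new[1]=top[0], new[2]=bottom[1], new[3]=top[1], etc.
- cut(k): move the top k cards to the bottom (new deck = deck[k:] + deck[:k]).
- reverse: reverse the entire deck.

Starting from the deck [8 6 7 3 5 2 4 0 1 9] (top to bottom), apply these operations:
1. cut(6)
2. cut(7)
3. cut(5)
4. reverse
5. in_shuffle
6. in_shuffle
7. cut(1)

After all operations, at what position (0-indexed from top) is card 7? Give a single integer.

After op 1 (cut(6)): [4 0 1 9 8 6 7 3 5 2]
After op 2 (cut(7)): [3 5 2 4 0 1 9 8 6 7]
After op 3 (cut(5)): [1 9 8 6 7 3 5 2 4 0]
After op 4 (reverse): [0 4 2 5 3 7 6 8 9 1]
After op 5 (in_shuffle): [7 0 6 4 8 2 9 5 1 3]
After op 6 (in_shuffle): [2 7 9 0 5 6 1 4 3 8]
After op 7 (cut(1)): [7 9 0 5 6 1 4 3 8 2]
Card 7 is at position 0.

Answer: 0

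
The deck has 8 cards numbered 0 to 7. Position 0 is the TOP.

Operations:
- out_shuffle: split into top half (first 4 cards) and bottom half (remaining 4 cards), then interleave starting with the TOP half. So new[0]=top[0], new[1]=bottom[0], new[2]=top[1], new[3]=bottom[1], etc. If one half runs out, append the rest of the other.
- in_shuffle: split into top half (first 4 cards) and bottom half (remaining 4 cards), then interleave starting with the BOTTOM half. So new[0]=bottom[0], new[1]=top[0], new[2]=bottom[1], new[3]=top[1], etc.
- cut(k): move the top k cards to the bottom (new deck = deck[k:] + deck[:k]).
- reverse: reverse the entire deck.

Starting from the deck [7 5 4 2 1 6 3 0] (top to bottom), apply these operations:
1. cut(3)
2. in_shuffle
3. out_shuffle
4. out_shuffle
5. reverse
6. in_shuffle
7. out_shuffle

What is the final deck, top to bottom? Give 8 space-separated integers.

After op 1 (cut(3)): [2 1 6 3 0 7 5 4]
After op 2 (in_shuffle): [0 2 7 1 5 6 4 3]
After op 3 (out_shuffle): [0 5 2 6 7 4 1 3]
After op 4 (out_shuffle): [0 7 5 4 2 1 6 3]
After op 5 (reverse): [3 6 1 2 4 5 7 0]
After op 6 (in_shuffle): [4 3 5 6 7 1 0 2]
After op 7 (out_shuffle): [4 7 3 1 5 0 6 2]

Answer: 4 7 3 1 5 0 6 2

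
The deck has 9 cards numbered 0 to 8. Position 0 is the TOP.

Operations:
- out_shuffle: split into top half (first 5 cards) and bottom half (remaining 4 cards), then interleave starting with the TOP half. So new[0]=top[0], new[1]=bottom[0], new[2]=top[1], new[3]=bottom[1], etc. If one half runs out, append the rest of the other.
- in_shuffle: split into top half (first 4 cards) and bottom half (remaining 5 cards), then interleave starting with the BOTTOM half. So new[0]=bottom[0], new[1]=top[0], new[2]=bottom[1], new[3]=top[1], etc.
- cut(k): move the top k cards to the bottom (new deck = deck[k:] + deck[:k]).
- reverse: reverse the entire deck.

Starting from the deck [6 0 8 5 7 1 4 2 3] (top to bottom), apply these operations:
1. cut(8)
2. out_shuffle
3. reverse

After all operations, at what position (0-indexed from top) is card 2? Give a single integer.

After op 1 (cut(8)): [3 6 0 8 5 7 1 4 2]
After op 2 (out_shuffle): [3 7 6 1 0 4 8 2 5]
After op 3 (reverse): [5 2 8 4 0 1 6 7 3]
Card 2 is at position 1.

Answer: 1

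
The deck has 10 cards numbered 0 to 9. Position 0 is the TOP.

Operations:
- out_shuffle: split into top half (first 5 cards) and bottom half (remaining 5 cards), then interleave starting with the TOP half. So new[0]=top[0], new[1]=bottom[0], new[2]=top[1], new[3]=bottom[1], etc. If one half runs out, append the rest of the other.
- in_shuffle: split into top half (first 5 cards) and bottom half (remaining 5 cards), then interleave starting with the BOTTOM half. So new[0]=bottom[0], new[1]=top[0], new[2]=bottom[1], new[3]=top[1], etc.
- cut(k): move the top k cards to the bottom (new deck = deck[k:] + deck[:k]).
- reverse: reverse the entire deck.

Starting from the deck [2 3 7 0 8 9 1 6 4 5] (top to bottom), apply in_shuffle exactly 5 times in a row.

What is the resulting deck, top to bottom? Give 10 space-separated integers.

Answer: 5 4 6 1 9 8 0 7 3 2

Derivation:
After op 1 (in_shuffle): [9 2 1 3 6 7 4 0 5 8]
After op 2 (in_shuffle): [7 9 4 2 0 1 5 3 8 6]
After op 3 (in_shuffle): [1 7 5 9 3 4 8 2 6 0]
After op 4 (in_shuffle): [4 1 8 7 2 5 6 9 0 3]
After op 5 (in_shuffle): [5 4 6 1 9 8 0 7 3 2]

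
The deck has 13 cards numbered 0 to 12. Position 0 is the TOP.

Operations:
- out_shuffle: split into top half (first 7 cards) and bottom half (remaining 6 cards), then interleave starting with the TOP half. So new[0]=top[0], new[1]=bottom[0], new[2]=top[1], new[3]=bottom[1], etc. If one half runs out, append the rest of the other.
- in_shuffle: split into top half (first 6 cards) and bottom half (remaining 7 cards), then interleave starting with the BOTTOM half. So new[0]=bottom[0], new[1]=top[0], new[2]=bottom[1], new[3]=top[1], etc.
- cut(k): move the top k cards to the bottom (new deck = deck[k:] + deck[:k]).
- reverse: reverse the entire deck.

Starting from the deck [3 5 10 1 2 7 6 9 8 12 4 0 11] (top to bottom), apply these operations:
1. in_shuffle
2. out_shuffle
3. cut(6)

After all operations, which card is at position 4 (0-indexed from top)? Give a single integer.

Answer: 10

Derivation:
After op 1 (in_shuffle): [6 3 9 5 8 10 12 1 4 2 0 7 11]
After op 2 (out_shuffle): [6 1 3 4 9 2 5 0 8 7 10 11 12]
After op 3 (cut(6)): [5 0 8 7 10 11 12 6 1 3 4 9 2]
Position 4: card 10.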